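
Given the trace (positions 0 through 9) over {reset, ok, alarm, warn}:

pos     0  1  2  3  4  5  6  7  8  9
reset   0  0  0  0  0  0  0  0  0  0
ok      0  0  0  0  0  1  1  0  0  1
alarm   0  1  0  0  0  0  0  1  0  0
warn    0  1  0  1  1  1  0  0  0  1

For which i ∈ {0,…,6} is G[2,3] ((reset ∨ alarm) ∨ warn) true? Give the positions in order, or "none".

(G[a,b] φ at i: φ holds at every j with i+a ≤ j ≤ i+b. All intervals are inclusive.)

1, 2

Evaluate at each i in [0,6]:
  i=0: ✗ (fails at j=2)
  i=1: ✓ (all of [3,4])
  i=2: ✓ (all of [4,5])
  i=3: ✗ (fails at j=6)
  i=4: ✗ (fails at j=6)
  i=5: ✗ (fails at j=8)
  i=6: ✗ (fails at j=8)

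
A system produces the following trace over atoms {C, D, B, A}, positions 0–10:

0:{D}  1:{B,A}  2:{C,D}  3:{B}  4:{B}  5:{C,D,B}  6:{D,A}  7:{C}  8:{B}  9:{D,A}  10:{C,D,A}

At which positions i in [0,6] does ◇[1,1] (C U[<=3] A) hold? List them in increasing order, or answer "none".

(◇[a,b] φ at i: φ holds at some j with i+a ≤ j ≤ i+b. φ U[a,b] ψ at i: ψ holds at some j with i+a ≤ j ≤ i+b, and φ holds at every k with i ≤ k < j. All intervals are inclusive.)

0, 4, 5

Evaluate at each i in [0,6]:
  i=0: ✓ (witness j=1)
  i=1: ✗ (none in [2,2])
  i=2: ✗ (none in [3,3])
  i=3: ✗ (none in [4,4])
  i=4: ✓ (witness j=5)
  i=5: ✓ (witness j=6)
  i=6: ✗ (none in [7,7])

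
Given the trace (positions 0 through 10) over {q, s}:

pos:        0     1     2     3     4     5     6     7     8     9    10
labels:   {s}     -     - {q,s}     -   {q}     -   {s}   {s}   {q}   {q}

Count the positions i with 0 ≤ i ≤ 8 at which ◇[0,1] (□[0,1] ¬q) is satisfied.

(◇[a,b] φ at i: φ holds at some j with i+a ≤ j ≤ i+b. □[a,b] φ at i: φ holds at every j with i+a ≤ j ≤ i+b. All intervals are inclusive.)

5

Evaluate at each i in [0,8]:
  i=0: ✓ (witness j=0)
  i=1: ✓ (witness j=1)
  i=2: ✗ (none in [2,3])
  i=3: ✗ (none in [3,4])
  i=4: ✗ (none in [4,5])
  i=5: ✓ (witness j=6)
  i=6: ✓ (witness j=6)
  i=7: ✓ (witness j=7)
  i=8: ✗ (none in [8,9])
Positions where it holds: {0, 1, 5, 6, 7} → 5.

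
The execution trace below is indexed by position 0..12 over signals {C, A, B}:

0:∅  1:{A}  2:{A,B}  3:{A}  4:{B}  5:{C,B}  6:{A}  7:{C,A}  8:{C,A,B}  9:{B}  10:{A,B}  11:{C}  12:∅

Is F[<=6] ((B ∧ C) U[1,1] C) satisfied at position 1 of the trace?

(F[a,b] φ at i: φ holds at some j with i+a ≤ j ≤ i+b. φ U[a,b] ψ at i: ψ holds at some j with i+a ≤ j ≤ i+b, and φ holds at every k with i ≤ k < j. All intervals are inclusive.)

Check ((B ∧ C) U[1,1] C) at each j in [1,7]:
  j=1: fails
  j=2: fails
  j=3: fails
  j=4: fails
  j=5: fails
  j=6: fails
  j=7: fails
No position in the window satisfies it → formula fails.

False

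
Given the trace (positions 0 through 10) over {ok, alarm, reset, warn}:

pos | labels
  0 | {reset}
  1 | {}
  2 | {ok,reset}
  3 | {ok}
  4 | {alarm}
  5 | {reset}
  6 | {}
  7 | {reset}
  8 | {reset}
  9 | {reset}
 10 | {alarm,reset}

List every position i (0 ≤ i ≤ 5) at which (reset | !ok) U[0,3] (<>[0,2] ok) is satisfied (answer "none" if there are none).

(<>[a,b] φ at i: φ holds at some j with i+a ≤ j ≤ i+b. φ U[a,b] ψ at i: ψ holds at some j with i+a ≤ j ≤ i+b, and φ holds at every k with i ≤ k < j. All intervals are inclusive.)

0, 1, 2, 3

Evaluate at each i in [0,5]:
  i=0: ✓ (rhs at j=0)
  i=1: ✓ (rhs at j=1)
  i=2: ✓ (rhs at j=2)
  i=3: ✓ (rhs at j=3)
  i=4: ✗ (no rhs in [4,7])
  i=5: ✗ (no rhs in [5,8])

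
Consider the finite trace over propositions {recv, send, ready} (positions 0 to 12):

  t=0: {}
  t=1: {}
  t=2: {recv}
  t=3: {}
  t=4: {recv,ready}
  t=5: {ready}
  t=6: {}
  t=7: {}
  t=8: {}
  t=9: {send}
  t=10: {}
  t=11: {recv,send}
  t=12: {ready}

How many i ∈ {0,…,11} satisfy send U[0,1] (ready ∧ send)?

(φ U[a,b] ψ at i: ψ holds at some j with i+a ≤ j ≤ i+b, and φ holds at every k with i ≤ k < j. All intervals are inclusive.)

Evaluate at each i in [0,11]:
  i=0: ✗ (no rhs in [0,1])
  i=1: ✗ (no rhs in [1,2])
  i=2: ✗ (no rhs in [2,3])
  i=3: ✗ (no rhs in [3,4])
  i=4: ✗ (no rhs in [4,5])
  i=5: ✗ (no rhs in [5,6])
  i=6: ✗ (no rhs in [6,7])
  i=7: ✗ (no rhs in [7,8])
  i=8: ✗ (no rhs in [8,9])
  i=9: ✗ (no rhs in [9,10])
  i=10: ✗ (no rhs in [10,11])
  i=11: ✗ (no rhs in [11,12])
Positions where it holds: {} → 0.

0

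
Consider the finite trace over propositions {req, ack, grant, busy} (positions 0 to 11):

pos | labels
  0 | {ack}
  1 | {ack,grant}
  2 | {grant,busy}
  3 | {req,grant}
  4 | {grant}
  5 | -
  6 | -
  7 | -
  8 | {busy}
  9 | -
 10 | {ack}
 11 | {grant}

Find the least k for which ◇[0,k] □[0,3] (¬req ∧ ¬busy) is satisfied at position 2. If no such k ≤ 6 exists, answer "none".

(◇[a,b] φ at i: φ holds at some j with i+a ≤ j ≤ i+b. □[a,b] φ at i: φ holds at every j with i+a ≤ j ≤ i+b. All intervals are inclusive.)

Scan j = 2,3,… for □[0,3] (¬req ∧ ¬busy):
  j=2: fails
  j=3: fails
  j=4: holds
First hit at j=4, so smallest k = 4-2 = 2.

2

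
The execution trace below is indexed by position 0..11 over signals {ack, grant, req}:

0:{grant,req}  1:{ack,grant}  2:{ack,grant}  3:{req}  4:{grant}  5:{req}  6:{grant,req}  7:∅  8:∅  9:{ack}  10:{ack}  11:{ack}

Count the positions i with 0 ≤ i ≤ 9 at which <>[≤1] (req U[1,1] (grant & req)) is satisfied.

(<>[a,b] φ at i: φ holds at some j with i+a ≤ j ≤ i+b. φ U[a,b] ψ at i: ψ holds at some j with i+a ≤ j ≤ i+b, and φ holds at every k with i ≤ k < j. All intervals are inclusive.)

2

Evaluate at each i in [0,9]:
  i=0: ✗ (none in [0,1])
  i=1: ✗ (none in [1,2])
  i=2: ✗ (none in [2,3])
  i=3: ✗ (none in [3,4])
  i=4: ✓ (witness j=5)
  i=5: ✓ (witness j=5)
  i=6: ✗ (none in [6,7])
  i=7: ✗ (none in [7,8])
  i=8: ✗ (none in [8,9])
  i=9: ✗ (none in [9,10])
Positions where it holds: {4, 5} → 2.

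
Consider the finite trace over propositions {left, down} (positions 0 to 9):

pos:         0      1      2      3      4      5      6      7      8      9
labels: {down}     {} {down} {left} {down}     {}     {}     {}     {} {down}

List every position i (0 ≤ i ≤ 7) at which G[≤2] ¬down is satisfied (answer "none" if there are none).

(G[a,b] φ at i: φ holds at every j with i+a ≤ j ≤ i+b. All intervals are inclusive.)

5, 6

Evaluate at each i in [0,7]:
  i=0: ✗ (fails at j=0)
  i=1: ✗ (fails at j=2)
  i=2: ✗ (fails at j=2)
  i=3: ✗ (fails at j=4)
  i=4: ✗ (fails at j=4)
  i=5: ✓ (all of [5,7])
  i=6: ✓ (all of [6,8])
  i=7: ✗ (fails at j=9)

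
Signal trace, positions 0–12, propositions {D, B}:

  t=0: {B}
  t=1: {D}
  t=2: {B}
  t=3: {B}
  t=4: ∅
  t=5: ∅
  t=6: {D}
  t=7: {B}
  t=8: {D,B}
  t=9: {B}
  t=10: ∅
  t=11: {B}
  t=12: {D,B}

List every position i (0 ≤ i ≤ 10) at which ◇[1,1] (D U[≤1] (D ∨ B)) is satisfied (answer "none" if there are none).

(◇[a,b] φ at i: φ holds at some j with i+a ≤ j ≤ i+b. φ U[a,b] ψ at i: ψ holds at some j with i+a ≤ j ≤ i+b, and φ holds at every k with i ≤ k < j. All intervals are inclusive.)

Evaluate at each i in [0,10]:
  i=0: ✓ (witness j=1)
  i=1: ✓ (witness j=2)
  i=2: ✓ (witness j=3)
  i=3: ✗ (none in [4,4])
  i=4: ✗ (none in [5,5])
  i=5: ✓ (witness j=6)
  i=6: ✓ (witness j=7)
  i=7: ✓ (witness j=8)
  i=8: ✓ (witness j=9)
  i=9: ✗ (none in [10,10])
  i=10: ✓ (witness j=11)

0, 1, 2, 5, 6, 7, 8, 10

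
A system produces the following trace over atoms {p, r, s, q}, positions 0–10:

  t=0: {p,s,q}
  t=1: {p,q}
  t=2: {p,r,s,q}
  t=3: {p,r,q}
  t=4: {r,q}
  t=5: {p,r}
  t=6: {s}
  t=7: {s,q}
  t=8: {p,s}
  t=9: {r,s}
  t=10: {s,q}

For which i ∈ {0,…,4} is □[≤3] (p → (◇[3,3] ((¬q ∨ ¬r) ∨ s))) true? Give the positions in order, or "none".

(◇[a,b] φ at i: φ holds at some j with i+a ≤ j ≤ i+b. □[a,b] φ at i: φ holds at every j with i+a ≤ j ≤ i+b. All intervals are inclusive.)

Evaluate at each i in [0,4]:
  i=0: ✗ (fails at j=0)
  i=1: ✗ (fails at j=1)
  i=2: ✓ (all of [2,5])
  i=3: ✓ (all of [3,6])
  i=4: ✓ (all of [4,7])

2, 3, 4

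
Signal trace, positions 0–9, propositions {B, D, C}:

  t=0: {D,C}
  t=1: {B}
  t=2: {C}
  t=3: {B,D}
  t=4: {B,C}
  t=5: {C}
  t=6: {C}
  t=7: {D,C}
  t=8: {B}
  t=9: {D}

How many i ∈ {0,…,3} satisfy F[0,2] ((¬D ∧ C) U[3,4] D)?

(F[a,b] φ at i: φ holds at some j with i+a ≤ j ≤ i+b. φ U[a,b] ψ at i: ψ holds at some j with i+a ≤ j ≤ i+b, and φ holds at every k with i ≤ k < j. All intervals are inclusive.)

2

Evaluate at each i in [0,3]:
  i=0: ✗ (none in [0,2])
  i=1: ✗ (none in [1,3])
  i=2: ✓ (witness j=4)
  i=3: ✓ (witness j=4)
Positions where it holds: {2, 3} → 2.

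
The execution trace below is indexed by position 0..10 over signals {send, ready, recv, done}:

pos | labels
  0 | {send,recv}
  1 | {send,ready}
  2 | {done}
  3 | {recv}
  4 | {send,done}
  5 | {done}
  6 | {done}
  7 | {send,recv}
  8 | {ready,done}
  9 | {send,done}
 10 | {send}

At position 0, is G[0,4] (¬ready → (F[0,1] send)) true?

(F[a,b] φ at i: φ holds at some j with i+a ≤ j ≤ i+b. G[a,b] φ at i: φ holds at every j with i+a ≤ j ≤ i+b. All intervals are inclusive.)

Check (¬ready → (F[0,1] send)) at every j in [0,4]:
  j=0: antecedent true; consequent holds (witness at 0) → ✓
  j=1: antecedent false → ✓
  j=2: antecedent true; consequent fails (none in [2,3]) → ✗
  j=3: antecedent true; consequent holds (witness at 4) → ✓
  j=4: antecedent true; consequent holds (witness at 4) → ✓
Fails at j=2 → formula fails.

Does not hold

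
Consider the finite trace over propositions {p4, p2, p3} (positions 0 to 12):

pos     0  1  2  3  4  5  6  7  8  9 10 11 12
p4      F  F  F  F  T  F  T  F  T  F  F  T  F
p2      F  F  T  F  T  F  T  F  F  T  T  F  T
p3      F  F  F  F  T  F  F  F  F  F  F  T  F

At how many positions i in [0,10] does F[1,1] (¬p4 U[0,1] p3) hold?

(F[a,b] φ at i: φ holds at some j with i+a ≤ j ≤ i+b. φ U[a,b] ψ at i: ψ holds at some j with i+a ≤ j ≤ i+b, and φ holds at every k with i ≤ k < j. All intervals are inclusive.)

4

Evaluate at each i in [0,10]:
  i=0: ✗ (none in [1,1])
  i=1: ✗ (none in [2,2])
  i=2: ✓ (witness j=3)
  i=3: ✓ (witness j=4)
  i=4: ✗ (none in [5,5])
  i=5: ✗ (none in [6,6])
  i=6: ✗ (none in [7,7])
  i=7: ✗ (none in [8,8])
  i=8: ✗ (none in [9,9])
  i=9: ✓ (witness j=10)
  i=10: ✓ (witness j=11)
Positions where it holds: {2, 3, 9, 10} → 4.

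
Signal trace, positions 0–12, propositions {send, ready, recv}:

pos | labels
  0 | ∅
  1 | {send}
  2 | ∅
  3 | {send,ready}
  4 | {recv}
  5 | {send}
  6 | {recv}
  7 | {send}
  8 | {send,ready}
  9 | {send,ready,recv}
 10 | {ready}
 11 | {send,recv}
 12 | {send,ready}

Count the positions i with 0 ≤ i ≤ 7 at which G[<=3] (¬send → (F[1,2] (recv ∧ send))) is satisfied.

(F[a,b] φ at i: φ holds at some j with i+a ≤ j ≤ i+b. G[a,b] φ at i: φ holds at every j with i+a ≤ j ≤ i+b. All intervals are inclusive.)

Evaluate at each i in [0,7]:
  i=0: ✗ (fails at j=0)
  i=1: ✗ (fails at j=2)
  i=2: ✗ (fails at j=2)
  i=3: ✗ (fails at j=4)
  i=4: ✗ (fails at j=4)
  i=5: ✗ (fails at j=6)
  i=6: ✗ (fails at j=6)
  i=7: ✓ (all of [7,10])
Positions where it holds: {7} → 1.

1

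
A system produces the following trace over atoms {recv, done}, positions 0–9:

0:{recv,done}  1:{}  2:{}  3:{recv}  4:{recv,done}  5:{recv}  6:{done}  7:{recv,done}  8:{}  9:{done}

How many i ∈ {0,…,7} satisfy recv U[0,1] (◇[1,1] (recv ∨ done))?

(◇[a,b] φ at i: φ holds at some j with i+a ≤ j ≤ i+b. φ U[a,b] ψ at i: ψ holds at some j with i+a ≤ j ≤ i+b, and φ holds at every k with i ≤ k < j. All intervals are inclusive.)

6

Evaluate at each i in [0,7]:
  i=0: ✗ (no rhs in [0,1])
  i=1: ✗ (lhs fails at k=1 before rhs at j=2)
  i=2: ✓ (rhs at j=2)
  i=3: ✓ (rhs at j=3)
  i=4: ✓ (rhs at j=4)
  i=5: ✓ (rhs at j=5)
  i=6: ✓ (rhs at j=6)
  i=7: ✓ (rhs at j=8; lhs holds on [7,7])
Positions where it holds: {2, 3, 4, 5, 6, 7} → 6.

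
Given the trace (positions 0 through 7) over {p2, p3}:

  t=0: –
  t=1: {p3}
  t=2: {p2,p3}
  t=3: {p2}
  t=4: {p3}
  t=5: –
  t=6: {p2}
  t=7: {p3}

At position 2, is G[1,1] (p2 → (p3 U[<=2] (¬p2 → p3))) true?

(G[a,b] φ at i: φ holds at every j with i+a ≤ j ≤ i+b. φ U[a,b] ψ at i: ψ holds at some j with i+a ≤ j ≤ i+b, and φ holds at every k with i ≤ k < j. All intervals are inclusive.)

Check (p2 → (p3 U[<=2] (¬p2 → p3))) at every j in [3,3]:
  j=3: antecedent true; consequent holds → ✓
All positions satisfy it → formula holds.

Yes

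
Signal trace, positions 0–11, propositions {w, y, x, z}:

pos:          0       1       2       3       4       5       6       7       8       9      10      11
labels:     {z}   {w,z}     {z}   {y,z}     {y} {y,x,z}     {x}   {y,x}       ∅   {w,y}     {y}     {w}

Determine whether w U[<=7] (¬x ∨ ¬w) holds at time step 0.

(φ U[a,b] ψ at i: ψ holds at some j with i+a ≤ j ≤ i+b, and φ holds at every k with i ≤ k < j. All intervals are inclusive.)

Need some j in [0,7] with (¬x ∨ ¬w), and w at every k in [0,j-1].
  j=0: (¬x ∨ ¬w) holds; no prefix to check → satisfied.

True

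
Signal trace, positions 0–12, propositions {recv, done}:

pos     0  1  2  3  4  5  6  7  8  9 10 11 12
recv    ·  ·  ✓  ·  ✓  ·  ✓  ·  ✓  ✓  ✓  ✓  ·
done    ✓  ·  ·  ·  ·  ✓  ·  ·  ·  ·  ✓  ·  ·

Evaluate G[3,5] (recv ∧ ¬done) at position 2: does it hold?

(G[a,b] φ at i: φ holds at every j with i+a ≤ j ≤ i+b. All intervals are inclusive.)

Check (recv ∧ ¬done) at every j in [5,7]:
  j=5: false
  j=6: true
  j=7: false
Fails at j=5 → formula fails.

Does not hold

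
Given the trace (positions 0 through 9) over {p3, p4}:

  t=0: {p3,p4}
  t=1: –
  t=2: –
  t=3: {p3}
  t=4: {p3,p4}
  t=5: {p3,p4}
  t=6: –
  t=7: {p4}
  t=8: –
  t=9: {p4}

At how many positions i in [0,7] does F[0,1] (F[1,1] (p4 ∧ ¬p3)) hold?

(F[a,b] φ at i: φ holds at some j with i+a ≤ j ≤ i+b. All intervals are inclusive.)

Evaluate at each i in [0,7]:
  i=0: ✗ (none in [0,1])
  i=1: ✗ (none in [1,2])
  i=2: ✗ (none in [2,3])
  i=3: ✗ (none in [3,4])
  i=4: ✗ (none in [4,5])
  i=5: ✓ (witness j=6)
  i=6: ✓ (witness j=6)
  i=7: ✓ (witness j=8)
Positions where it holds: {5, 6, 7} → 3.

3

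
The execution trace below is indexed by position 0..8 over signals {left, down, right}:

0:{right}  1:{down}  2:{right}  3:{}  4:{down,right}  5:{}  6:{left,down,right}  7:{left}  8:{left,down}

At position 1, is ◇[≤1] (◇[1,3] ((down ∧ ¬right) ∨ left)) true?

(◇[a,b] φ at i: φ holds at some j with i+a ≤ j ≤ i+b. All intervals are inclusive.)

Check ◇[1,3] ((down ∧ ¬right) ∨ left) at each j in [1,2]:
  j=1: fails (none in [2,4])
  j=2: fails (none in [3,5])
No position in the window satisfies it → formula fails.

No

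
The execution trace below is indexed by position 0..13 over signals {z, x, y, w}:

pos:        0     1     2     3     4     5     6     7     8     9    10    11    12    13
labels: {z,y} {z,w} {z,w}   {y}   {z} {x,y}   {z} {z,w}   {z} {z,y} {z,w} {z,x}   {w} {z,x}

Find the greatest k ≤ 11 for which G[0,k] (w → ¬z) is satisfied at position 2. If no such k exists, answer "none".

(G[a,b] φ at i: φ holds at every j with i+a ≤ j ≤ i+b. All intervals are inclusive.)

none

(w → ¬z) must hold from j=2 onward; find where it first fails.
  j=2: fails → no k works.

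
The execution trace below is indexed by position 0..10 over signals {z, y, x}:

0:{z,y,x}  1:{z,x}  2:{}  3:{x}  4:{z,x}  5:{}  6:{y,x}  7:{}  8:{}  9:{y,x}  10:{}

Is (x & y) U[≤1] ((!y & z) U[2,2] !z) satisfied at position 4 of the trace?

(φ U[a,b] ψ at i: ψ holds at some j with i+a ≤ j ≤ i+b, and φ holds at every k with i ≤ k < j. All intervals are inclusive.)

Does not hold

Need some j in [4,5] with ((!y & z) U[2,2] !z), and (x & y) at every k in [4,j-1].
  j=4: ((!y & z) U[2,2] !z) — fails.
  j=5: ((!y & z) U[2,2] !z) — fails.
No j in the window works → until fails.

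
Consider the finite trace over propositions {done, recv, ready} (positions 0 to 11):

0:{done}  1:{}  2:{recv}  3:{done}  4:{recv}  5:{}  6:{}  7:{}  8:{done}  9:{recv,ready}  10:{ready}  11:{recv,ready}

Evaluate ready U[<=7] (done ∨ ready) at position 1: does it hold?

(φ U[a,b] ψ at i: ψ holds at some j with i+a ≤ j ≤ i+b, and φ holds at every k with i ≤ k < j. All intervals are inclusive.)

False

Need some j in [1,8] with (done ∨ ready), and ready at every k in [1,j-1].
  j=1: (done ∨ ready) false.
  j=2: (done ∨ ready) false.
  j=3: (done ∨ ready) holds, but ready fails at k=1 → not this j.
  j=4: (done ∨ ready) false.
  j=5: (done ∨ ready) false.
  j=6: (done ∨ ready) false.
  j=7: (done ∨ ready) false.
  j=8: (done ∨ ready) holds, but ready fails at k=1 → not this j.
No j in the window works → until fails.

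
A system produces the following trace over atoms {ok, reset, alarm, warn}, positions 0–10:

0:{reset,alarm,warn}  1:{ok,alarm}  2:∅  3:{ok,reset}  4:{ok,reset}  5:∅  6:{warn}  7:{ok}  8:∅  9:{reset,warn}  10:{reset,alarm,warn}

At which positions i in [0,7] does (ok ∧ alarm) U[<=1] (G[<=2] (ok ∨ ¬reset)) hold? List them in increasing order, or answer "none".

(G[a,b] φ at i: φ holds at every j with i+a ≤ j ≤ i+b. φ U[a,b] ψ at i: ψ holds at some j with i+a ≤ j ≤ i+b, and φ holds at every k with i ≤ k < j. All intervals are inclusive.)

Evaluate at each i in [0,7]:
  i=0: ✗ (lhs fails at k=0 before rhs at j=1)
  i=1: ✓ (rhs at j=1)
  i=2: ✓ (rhs at j=2)
  i=3: ✓ (rhs at j=3)
  i=4: ✓ (rhs at j=4)
  i=5: ✓ (rhs at j=5)
  i=6: ✓ (rhs at j=6)
  i=7: ✗ (no rhs in [7,8])

1, 2, 3, 4, 5, 6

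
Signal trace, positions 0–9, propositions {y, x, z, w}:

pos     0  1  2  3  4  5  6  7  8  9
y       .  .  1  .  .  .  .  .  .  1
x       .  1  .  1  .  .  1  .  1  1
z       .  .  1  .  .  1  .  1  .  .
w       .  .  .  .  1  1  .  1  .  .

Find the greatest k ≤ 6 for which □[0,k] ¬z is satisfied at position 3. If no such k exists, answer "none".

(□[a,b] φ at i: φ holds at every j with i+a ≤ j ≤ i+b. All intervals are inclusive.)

¬z must hold from j=3 onward; find where it first fails.
  j=3: holds
  j=4: holds
  j=5: fails
Holds on [3,4], so largest k = 1.

1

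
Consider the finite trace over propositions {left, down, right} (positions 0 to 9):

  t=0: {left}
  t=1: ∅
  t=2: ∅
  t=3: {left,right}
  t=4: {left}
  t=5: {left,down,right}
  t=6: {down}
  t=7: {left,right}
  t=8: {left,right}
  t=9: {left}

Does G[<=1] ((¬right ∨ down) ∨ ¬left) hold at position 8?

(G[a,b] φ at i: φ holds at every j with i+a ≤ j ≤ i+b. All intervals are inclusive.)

No

Check ((¬right ∨ down) ∨ ¬left) at every j in [8,9]:
  j=8: false
  j=9: true
Fails at j=8 → formula fails.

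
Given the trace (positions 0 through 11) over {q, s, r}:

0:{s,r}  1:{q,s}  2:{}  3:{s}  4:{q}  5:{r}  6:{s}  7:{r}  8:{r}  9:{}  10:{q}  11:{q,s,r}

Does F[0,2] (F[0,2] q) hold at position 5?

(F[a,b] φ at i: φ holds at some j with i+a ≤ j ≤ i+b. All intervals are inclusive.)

Check F[0,2] q at each j in [5,7]:
  j=5: fails (none in [5,7])
  j=6: fails (none in [6,8])
  j=7: fails (none in [7,9])
No position in the window satisfies it → formula fails.

No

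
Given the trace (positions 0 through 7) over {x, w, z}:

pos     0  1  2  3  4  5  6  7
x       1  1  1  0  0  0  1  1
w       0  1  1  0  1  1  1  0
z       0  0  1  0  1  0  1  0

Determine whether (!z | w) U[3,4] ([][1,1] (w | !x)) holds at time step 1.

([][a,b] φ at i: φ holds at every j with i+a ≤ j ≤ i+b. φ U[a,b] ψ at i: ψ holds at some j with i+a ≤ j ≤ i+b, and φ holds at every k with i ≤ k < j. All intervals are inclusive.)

Holds

Need some j in [4,5] with [][1,1] (w | !x), and (!z | w) at every k in [1,j-1].
  j=4: [][1,1] (w | !x) holds; (!z | w) holds at every k in [1,3] → satisfied.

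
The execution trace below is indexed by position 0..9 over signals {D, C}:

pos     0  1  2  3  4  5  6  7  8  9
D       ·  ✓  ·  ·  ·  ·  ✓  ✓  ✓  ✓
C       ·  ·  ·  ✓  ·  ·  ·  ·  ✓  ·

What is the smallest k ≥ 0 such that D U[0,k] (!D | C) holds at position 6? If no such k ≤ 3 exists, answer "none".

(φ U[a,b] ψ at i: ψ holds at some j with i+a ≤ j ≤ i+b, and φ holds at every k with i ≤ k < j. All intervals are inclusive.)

2

Need earliest j ≥ 6 with (!D | C), and D at every k in [6,j-1].
  j=6: rhs fails.
  j=7: rhs fails.
  j=8: rhs holds; lhs holds on [6,7]. k = 2.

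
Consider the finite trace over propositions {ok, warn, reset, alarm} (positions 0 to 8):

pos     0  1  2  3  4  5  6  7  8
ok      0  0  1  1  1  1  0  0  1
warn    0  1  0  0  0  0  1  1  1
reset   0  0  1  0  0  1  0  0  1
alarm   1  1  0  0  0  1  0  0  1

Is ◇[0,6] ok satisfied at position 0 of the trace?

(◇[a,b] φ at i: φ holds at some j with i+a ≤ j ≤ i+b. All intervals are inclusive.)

Holds

Check ok at each j in [0,6]:
  j=0: false
  j=1: false
  j=2: true
  j=3: true
  j=4: true
  j=5: true
  j=6: false
Found at j=2 → formula holds.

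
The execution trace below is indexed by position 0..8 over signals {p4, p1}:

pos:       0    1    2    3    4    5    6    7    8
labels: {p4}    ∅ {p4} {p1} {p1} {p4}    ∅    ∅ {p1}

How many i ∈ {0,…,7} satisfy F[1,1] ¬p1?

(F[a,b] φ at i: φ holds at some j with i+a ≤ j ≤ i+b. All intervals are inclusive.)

Evaluate at each i in [0,7]:
  i=0: ✓ (witness j=1)
  i=1: ✓ (witness j=2)
  i=2: ✗ (none in [3,3])
  i=3: ✗ (none in [4,4])
  i=4: ✓ (witness j=5)
  i=5: ✓ (witness j=6)
  i=6: ✓ (witness j=7)
  i=7: ✗ (none in [8,8])
Positions where it holds: {0, 1, 4, 5, 6} → 5.

5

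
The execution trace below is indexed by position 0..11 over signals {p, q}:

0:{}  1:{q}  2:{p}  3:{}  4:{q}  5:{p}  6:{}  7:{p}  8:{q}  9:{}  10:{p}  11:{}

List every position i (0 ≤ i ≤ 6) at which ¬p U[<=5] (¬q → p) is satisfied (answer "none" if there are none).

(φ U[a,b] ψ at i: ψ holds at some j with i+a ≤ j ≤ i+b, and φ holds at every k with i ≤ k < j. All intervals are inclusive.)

0, 1, 2, 3, 4, 5, 6

Evaluate at each i in [0,6]:
  i=0: ✓ (rhs at j=1; lhs holds on [0,0])
  i=1: ✓ (rhs at j=1)
  i=2: ✓ (rhs at j=2)
  i=3: ✓ (rhs at j=4; lhs holds on [3,3])
  i=4: ✓ (rhs at j=4)
  i=5: ✓ (rhs at j=5)
  i=6: ✓ (rhs at j=7; lhs holds on [6,6])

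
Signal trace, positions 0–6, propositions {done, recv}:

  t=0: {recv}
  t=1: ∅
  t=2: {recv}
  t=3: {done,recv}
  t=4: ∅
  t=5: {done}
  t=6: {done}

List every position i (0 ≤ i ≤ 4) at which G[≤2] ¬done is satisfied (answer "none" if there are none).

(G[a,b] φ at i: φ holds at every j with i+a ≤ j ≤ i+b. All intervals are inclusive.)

Evaluate at each i in [0,4]:
  i=0: ✓ (all of [0,2])
  i=1: ✗ (fails at j=3)
  i=2: ✗ (fails at j=3)
  i=3: ✗ (fails at j=3)
  i=4: ✗ (fails at j=5)

0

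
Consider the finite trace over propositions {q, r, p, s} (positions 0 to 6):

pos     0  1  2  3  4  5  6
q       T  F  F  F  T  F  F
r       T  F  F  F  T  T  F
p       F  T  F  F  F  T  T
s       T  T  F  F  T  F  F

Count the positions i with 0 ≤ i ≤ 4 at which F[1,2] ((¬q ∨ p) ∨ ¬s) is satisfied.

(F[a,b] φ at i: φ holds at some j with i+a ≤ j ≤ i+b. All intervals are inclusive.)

5

Evaluate at each i in [0,4]:
  i=0: ✓ (witness j=1)
  i=1: ✓ (witness j=2)
  i=2: ✓ (witness j=3)
  i=3: ✓ (witness j=5)
  i=4: ✓ (witness j=5)
Positions where it holds: {0, 1, 2, 3, 4} → 5.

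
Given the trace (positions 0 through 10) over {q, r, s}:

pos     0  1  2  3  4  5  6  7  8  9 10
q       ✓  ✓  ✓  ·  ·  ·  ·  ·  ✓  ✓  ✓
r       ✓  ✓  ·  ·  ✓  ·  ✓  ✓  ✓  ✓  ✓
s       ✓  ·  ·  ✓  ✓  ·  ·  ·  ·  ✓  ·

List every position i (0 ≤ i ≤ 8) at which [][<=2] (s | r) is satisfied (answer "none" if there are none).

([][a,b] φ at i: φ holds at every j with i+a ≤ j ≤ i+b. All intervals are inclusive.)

Evaluate at each i in [0,8]:
  i=0: ✗ (fails at j=2)
  i=1: ✗ (fails at j=2)
  i=2: ✗ (fails at j=2)
  i=3: ✗ (fails at j=5)
  i=4: ✗ (fails at j=5)
  i=5: ✗ (fails at j=5)
  i=6: ✓ (all of [6,8])
  i=7: ✓ (all of [7,9])
  i=8: ✓ (all of [8,10])

6, 7, 8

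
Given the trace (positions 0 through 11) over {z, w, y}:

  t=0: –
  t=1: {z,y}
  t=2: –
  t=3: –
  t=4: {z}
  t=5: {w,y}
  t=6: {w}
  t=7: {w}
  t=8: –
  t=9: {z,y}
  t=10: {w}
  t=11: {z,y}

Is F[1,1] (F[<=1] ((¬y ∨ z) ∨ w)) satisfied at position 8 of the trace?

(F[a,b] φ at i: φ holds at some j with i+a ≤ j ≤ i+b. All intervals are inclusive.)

Check F[<=1] ((¬y ∨ z) ∨ w) at each j in [9,9]:
  j=9: holds (witness at 9)
Found at j=9 → formula holds.

Yes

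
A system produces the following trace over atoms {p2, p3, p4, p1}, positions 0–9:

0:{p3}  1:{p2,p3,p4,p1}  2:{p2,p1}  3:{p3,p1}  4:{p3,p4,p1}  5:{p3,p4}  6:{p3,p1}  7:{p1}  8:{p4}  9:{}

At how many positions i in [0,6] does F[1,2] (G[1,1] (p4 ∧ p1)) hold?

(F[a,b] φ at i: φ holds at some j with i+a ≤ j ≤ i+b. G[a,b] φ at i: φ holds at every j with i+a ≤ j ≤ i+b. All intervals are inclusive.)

Evaluate at each i in [0,6]:
  i=0: ✗ (none in [1,2])
  i=1: ✓ (witness j=3)
  i=2: ✓ (witness j=3)
  i=3: ✗ (none in [4,5])
  i=4: ✗ (none in [5,6])
  i=5: ✗ (none in [6,7])
  i=6: ✗ (none in [7,8])
Positions where it holds: {1, 2} → 2.

2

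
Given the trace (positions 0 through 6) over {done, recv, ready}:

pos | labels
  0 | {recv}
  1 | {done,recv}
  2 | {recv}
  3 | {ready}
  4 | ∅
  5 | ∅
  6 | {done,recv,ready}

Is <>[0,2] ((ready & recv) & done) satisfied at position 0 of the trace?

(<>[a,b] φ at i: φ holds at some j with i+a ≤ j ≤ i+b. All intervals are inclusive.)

Check ((ready & recv) & done) at each j in [0,2]:
  j=0: false
  j=1: false
  j=2: false
No position in the window satisfies it → formula fails.

No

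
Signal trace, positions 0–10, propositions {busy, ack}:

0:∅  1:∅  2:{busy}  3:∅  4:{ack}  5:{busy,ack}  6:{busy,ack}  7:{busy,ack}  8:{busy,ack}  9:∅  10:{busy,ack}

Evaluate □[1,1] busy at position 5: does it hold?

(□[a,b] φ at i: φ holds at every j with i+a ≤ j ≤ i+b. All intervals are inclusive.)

Check busy at every j in [6,6]:
  j=6: true
All positions satisfy it → formula holds.

True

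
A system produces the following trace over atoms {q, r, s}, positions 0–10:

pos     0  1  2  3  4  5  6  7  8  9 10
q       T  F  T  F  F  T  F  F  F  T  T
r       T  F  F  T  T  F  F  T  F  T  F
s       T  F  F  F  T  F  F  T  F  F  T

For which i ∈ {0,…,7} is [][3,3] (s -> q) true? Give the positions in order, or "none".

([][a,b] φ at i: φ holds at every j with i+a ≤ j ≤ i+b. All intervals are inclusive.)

0, 2, 3, 5, 6, 7

Evaluate at each i in [0,7]:
  i=0: ✓ (all of [3,3])
  i=1: ✗ (fails at j=4)
  i=2: ✓ (all of [5,5])
  i=3: ✓ (all of [6,6])
  i=4: ✗ (fails at j=7)
  i=5: ✓ (all of [8,8])
  i=6: ✓ (all of [9,9])
  i=7: ✓ (all of [10,10])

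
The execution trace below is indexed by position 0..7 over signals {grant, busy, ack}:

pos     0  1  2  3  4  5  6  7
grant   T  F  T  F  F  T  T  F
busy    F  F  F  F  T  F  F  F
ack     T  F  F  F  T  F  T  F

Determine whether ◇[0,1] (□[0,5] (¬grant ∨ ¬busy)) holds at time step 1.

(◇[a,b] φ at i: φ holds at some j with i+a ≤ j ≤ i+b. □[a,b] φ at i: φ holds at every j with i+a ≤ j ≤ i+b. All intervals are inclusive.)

True

Check □[0,5] (¬grant ∨ ¬busy) at each j in [1,2]:
  j=1: holds on [1,6]
  j=2: holds on [2,7]
Found at j=1 → formula holds.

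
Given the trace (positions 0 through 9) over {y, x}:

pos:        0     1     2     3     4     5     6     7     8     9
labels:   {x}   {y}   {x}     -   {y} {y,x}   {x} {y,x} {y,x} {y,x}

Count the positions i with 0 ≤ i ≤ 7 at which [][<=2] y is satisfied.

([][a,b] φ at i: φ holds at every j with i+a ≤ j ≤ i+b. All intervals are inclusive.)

Evaluate at each i in [0,7]:
  i=0: ✗ (fails at j=0)
  i=1: ✗ (fails at j=2)
  i=2: ✗ (fails at j=2)
  i=3: ✗ (fails at j=3)
  i=4: ✗ (fails at j=6)
  i=5: ✗ (fails at j=6)
  i=6: ✗ (fails at j=6)
  i=7: ✓ (all of [7,9])
Positions where it holds: {7} → 1.

1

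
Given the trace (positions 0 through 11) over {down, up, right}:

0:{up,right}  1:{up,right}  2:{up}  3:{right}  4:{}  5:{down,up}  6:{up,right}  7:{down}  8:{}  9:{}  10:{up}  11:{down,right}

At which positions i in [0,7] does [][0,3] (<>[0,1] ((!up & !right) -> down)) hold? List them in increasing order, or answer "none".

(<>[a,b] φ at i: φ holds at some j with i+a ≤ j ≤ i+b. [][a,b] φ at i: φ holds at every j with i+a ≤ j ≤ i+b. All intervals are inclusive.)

0, 1, 2, 3, 4

Evaluate at each i in [0,7]:
  i=0: ✓ (all of [0,3])
  i=1: ✓ (all of [1,4])
  i=2: ✓ (all of [2,5])
  i=3: ✓ (all of [3,6])
  i=4: ✓ (all of [4,7])
  i=5: ✗ (fails at j=8)
  i=6: ✗ (fails at j=8)
  i=7: ✗ (fails at j=8)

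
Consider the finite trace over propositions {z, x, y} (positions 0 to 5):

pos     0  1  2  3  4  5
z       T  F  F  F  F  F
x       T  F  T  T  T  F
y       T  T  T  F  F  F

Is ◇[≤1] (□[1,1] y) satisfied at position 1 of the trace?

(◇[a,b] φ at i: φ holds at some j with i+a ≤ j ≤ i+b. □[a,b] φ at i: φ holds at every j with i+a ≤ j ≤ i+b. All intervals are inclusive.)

True

Check □[1,1] y at each j in [1,2]:
  j=1: holds on [2,2]
  j=2: fails at 3
Found at j=1 → formula holds.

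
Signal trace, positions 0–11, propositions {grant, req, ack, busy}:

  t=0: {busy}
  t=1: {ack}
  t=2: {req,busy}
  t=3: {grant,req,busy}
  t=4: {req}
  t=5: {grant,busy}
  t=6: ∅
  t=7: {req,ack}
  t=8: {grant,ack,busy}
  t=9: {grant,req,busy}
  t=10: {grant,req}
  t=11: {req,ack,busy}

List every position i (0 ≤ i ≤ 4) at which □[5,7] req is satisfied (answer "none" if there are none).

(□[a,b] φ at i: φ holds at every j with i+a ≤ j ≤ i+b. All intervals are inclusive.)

Evaluate at each i in [0,4]:
  i=0: ✗ (fails at j=5)
  i=1: ✗ (fails at j=6)
  i=2: ✗ (fails at j=8)
  i=3: ✗ (fails at j=8)
  i=4: ✓ (all of [9,11])

4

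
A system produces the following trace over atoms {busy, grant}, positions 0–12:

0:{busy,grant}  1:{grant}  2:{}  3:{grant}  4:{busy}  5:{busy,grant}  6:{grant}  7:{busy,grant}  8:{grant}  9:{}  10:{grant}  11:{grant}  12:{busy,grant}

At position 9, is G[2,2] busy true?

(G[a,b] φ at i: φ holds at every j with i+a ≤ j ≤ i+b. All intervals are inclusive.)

Check busy at every j in [11,11]:
  j=11: false
Fails at j=11 → formula fails.

No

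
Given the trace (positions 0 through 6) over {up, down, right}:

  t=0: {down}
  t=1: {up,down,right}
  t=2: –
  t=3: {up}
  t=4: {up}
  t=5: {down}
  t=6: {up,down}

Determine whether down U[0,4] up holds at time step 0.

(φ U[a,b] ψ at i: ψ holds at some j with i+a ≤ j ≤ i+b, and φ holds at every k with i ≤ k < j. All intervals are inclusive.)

Need some j in [0,4] with up, and down at every k in [0,j-1].
  j=0: up false.
  j=1: up holds; down holds at every k in [0,0] → satisfied.

Holds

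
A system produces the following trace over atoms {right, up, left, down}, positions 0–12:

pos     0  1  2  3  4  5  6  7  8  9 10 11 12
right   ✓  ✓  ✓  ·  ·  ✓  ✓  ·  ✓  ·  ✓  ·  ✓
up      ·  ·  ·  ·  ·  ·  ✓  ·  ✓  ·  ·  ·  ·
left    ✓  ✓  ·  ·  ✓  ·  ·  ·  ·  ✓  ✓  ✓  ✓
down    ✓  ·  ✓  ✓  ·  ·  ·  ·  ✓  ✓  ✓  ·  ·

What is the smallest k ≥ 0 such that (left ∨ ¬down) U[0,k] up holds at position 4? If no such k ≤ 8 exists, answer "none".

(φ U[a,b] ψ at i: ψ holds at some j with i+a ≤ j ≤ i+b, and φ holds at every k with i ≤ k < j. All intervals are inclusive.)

2

Need earliest j ≥ 4 with up, and (left ∨ ¬down) at every k in [4,j-1].
  j=4: rhs fails.
  j=5: rhs fails.
  j=6: rhs holds; lhs holds on [4,5]. k = 2.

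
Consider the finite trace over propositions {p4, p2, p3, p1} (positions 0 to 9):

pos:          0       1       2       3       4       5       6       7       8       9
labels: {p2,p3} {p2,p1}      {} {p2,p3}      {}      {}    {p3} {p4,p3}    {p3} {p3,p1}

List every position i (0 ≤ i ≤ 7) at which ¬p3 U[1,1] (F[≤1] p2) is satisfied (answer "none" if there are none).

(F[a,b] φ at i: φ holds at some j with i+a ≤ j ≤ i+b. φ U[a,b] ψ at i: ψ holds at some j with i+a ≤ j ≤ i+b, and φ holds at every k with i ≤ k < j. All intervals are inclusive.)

1, 2

Evaluate at each i in [0,7]:
  i=0: ✗ (lhs fails at k=0 before rhs at j=1)
  i=1: ✓ (rhs at j=2; lhs holds on [1,1])
  i=2: ✓ (rhs at j=3; lhs holds on [2,2])
  i=3: ✗ (no rhs in [4,4])
  i=4: ✗ (no rhs in [5,5])
  i=5: ✗ (no rhs in [6,6])
  i=6: ✗ (no rhs in [7,7])
  i=7: ✗ (no rhs in [8,8])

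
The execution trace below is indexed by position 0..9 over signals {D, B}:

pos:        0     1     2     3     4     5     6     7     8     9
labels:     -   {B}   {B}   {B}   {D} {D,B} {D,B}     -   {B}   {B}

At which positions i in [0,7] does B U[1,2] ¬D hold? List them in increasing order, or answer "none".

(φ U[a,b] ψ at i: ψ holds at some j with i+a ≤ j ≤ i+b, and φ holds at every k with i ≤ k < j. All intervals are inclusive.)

Evaluate at each i in [0,7]:
  i=0: ✗ (lhs fails at k=0 before rhs at j=1)
  i=1: ✓ (rhs at j=2; lhs holds on [1,1])
  i=2: ✓ (rhs at j=3; lhs holds on [2,2])
  i=3: ✗ (no rhs in [4,5])
  i=4: ✗ (no rhs in [5,6])
  i=5: ✓ (rhs at j=7; lhs holds on [5,6])
  i=6: ✓ (rhs at j=7; lhs holds on [6,6])
  i=7: ✗ (lhs fails at k=7 before rhs at j=8)

1, 2, 5, 6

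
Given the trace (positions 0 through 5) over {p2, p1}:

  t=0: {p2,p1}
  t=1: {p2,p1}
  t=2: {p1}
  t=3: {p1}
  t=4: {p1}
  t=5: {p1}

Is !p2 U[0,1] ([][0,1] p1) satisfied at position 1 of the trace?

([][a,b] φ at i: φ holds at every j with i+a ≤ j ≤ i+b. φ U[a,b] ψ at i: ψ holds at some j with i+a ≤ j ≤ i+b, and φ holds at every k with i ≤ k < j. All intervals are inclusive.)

Holds

Need some j in [1,2] with [][0,1] p1, and !p2 at every k in [1,j-1].
  j=1: [][0,1] p1 holds; no prefix to check → satisfied.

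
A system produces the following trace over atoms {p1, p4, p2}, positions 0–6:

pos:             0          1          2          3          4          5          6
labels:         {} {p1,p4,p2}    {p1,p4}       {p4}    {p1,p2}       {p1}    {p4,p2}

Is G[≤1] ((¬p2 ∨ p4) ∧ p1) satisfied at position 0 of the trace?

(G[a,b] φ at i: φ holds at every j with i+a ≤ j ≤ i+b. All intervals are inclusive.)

Does not hold

Check ((¬p2 ∨ p4) ∧ p1) at every j in [0,1]:
  j=0: false
  j=1: true
Fails at j=0 → formula fails.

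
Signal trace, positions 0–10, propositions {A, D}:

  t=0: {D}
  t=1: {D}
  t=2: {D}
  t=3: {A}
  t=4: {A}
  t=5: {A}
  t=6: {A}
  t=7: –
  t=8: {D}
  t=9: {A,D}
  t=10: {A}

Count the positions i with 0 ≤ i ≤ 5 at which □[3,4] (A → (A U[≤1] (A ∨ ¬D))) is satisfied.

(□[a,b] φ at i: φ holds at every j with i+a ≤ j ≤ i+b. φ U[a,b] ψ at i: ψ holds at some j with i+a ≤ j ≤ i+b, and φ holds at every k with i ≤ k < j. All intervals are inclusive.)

6

Evaluate at each i in [0,5]:
  i=0: ✓ (all of [3,4])
  i=1: ✓ (all of [4,5])
  i=2: ✓ (all of [5,6])
  i=3: ✓ (all of [6,7])
  i=4: ✓ (all of [7,8])
  i=5: ✓ (all of [8,9])
Positions where it holds: {0, 1, 2, 3, 4, 5} → 6.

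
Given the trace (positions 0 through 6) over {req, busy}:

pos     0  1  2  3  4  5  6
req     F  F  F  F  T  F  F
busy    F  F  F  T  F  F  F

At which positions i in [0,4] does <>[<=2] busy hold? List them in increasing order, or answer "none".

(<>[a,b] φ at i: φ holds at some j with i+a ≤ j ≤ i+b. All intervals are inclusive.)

1, 2, 3

Evaluate at each i in [0,4]:
  i=0: ✗ (none in [0,2])
  i=1: ✓ (witness j=3)
  i=2: ✓ (witness j=3)
  i=3: ✓ (witness j=3)
  i=4: ✗ (none in [4,6])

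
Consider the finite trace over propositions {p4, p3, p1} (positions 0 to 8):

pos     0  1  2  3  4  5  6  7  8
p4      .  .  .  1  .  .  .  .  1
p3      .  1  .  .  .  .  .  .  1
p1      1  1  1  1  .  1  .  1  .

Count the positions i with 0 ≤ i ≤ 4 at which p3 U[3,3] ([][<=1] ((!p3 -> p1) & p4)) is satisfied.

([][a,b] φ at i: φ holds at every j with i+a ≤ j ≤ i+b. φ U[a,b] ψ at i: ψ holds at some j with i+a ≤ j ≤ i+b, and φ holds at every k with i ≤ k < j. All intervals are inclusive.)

0

Evaluate at each i in [0,4]:
  i=0: ✗ (no rhs in [3,3])
  i=1: ✗ (no rhs in [4,4])
  i=2: ✗ (no rhs in [5,5])
  i=3: ✗ (no rhs in [6,6])
  i=4: ✗ (no rhs in [7,7])
Positions where it holds: {} → 0.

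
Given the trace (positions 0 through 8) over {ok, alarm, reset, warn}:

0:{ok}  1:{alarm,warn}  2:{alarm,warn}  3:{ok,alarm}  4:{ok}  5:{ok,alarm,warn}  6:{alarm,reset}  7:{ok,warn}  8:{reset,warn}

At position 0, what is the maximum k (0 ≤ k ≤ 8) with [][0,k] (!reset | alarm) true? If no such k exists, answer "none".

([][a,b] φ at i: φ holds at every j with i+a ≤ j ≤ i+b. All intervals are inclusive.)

(!reset | alarm) must hold from j=0 onward; find where it first fails.
  j=0: holds
  j=1: holds
  j=2: holds
  j=3: holds
  j=4: holds
  j=5: holds
  j=6: holds
  j=7: holds
  j=8: fails
Holds on [0,7], so largest k = 7.

7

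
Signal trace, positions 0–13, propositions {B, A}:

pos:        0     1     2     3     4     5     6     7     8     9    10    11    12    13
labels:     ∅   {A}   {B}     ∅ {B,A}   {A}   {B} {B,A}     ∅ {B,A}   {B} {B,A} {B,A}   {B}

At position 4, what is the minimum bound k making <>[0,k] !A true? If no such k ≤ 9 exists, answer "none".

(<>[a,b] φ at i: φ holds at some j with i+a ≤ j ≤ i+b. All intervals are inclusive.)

Scan j = 4,5,… for !A:
  j=4: fails
  j=5: fails
  j=6: holds
First hit at j=6, so smallest k = 6-4 = 2.

2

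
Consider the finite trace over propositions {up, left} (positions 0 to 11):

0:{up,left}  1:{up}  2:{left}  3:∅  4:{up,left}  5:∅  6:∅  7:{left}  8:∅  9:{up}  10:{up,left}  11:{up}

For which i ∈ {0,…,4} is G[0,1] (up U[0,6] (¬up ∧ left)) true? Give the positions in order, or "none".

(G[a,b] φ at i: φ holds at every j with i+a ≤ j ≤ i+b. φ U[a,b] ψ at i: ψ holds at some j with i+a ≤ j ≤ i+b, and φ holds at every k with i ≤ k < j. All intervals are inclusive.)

0, 1

Evaluate at each i in [0,4]:
  i=0: ✓ (all of [0,1])
  i=1: ✓ (all of [1,2])
  i=2: ✗ (fails at j=3)
  i=3: ✗ (fails at j=3)
  i=4: ✗ (fails at j=4)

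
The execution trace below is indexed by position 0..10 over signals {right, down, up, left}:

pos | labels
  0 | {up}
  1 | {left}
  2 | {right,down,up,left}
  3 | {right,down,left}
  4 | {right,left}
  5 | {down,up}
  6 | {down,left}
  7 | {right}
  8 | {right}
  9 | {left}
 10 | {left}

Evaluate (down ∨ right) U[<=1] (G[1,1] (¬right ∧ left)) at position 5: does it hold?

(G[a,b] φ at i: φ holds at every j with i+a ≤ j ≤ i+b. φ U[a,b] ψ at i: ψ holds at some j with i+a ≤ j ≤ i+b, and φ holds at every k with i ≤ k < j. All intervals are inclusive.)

Need some j in [5,6] with G[1,1] (¬right ∧ left), and (down ∨ right) at every k in [5,j-1].
  j=5: G[1,1] (¬right ∧ left) holds; no prefix to check → satisfied.

True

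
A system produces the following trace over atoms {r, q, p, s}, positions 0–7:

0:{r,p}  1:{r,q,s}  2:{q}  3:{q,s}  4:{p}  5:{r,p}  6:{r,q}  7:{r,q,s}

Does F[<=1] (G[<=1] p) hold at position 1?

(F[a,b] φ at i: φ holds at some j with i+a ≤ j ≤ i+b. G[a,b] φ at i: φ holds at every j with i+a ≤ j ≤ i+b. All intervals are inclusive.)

Check G[<=1] p at each j in [1,2]:
  j=1: fails at 1
  j=2: fails at 2
No position in the window satisfies it → formula fails.

No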